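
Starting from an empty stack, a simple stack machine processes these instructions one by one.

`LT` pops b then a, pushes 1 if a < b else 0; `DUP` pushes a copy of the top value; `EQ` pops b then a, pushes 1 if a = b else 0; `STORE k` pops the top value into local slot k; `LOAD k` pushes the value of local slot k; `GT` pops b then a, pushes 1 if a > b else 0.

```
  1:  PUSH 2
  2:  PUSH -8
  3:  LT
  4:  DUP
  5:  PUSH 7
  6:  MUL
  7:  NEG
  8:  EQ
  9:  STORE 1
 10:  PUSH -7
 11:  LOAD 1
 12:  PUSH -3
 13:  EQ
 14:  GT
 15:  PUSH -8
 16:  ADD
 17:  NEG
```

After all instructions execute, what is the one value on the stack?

8

PUSH 2  : 2
PUSH -8 : 2 -8
LT      : 0
DUP     : 0 0
PUSH 7  : 0 0 7
MUL     : 0 0
NEG     : 0 0
EQ      : 1
STORE 1 : (empty)
PUSH -7 : -7
LOAD 1  : -7 1
PUSH -3 : -7 1 -3
EQ      : -7 0
GT      : 0
PUSH -8 : 0 -8
ADD     : -8
NEG     : 8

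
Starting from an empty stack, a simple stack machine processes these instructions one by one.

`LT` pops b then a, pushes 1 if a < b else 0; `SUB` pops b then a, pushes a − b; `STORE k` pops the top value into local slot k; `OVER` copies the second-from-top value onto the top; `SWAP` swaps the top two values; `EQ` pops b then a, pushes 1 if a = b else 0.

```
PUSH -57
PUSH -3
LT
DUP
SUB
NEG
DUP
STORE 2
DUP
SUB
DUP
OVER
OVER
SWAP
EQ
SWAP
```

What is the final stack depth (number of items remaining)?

3

PUSH -57 -> -57
PUSH -3  -> -57 -3
LT       -> 1
DUP      -> 1 1
SUB      -> 0
NEG      -> 0
DUP      -> 0 0
STORE 2  -> 0
DUP      -> 0 0
SUB      -> 0
DUP      -> 0 0
OVER     -> 0 0 0
OVER     -> 0 0 0 0
SWAP     -> 0 0 0 0
EQ       -> 0 0 1
SWAP     -> 0 1 0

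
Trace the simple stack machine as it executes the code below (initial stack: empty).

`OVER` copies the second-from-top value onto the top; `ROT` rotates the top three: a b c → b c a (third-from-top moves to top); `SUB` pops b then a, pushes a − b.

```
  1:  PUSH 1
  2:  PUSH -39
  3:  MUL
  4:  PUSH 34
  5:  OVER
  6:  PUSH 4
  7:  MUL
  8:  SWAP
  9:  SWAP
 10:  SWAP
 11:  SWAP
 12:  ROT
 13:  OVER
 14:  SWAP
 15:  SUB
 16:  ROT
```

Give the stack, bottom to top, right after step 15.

[34, -156, -117]

PUSH 1   -> [1]
PUSH -39 -> [1, -39]
MUL      -> [-39]
PUSH 34  -> [-39, 34]
OVER     -> [-39, 34, -39]
PUSH 4   -> [-39, 34, -39, 4]
MUL      -> [-39, 34, -156]
SWAP     -> [-39, -156, 34]
SWAP     -> [-39, 34, -156]
SWAP     -> [-39, -156, 34]
SWAP     -> [-39, 34, -156]
ROT      -> [34, -156, -39]
OVER     -> [34, -156, -39, -156]
SWAP     -> [34, -156, -156, -39]
SUB      -> [34, -156, -117]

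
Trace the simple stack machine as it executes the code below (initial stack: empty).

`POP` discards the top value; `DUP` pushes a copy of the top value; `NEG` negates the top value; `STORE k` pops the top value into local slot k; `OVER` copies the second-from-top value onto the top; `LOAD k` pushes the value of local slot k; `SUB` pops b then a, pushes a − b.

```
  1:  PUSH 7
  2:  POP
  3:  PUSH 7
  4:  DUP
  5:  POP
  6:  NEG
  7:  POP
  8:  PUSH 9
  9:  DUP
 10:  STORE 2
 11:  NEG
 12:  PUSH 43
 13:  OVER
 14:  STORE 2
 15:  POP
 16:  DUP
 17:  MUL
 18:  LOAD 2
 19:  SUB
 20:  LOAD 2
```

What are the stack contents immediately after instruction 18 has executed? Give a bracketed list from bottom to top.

[81, -9]

PUSH 7  -> 7
POP     -> (empty)
PUSH 7  -> 7
DUP     -> 7 7
POP     -> 7
NEG     -> -7
POP     -> (empty)
PUSH 9  -> 9
DUP     -> 9 9
STORE 2 -> 9
NEG     -> -9
PUSH 43 -> -9 43
OVER    -> -9 43 -9
STORE 2 -> -9 43
POP     -> -9
DUP     -> -9 -9
MUL     -> 81
LOAD 2  -> 81 -9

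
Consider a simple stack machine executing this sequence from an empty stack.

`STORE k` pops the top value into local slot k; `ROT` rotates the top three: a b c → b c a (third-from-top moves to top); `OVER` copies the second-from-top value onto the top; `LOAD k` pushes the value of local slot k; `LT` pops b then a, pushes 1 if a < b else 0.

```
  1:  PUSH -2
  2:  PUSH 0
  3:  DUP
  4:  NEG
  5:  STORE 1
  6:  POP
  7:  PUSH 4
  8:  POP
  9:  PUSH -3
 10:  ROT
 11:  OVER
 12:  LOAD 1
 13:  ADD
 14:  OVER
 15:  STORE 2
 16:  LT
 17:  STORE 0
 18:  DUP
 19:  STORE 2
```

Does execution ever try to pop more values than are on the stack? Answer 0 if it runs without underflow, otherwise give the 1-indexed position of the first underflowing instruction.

10

PUSH -2 -> -2
PUSH 0  -> -2 0
DUP     -> -2 0 0
NEG     -> -2 0 0
STORE 1 -> -2 0
POP     -> -2
PUSH 4  -> -2 4
POP     -> -2
PUSH -3 -> -2 -3
ROT  — needs 3 operands, stack has 2 → underflow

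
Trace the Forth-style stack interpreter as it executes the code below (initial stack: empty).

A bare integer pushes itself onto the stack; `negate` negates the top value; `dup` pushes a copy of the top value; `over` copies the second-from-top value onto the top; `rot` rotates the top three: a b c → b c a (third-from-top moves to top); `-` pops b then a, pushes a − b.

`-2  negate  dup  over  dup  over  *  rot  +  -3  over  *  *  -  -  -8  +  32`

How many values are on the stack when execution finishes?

-2     -> -2
negate -> 2
dup    -> 2 2
over   -> 2 2 2
dup    -> 2 2 2 2
over   -> 2 2 2 2 2
*      -> 2 2 2 4
rot    -> 2 2 4 2
+      -> 2 2 6
-3     -> 2 2 6 -3
over   -> 2 2 6 -3 6
*      -> 2 2 6 -18
*      -> 2 2 -108
-      -> 2 110
-      -> -108
-8     -> -108 -8
+      -> -116
32     -> -116 32

2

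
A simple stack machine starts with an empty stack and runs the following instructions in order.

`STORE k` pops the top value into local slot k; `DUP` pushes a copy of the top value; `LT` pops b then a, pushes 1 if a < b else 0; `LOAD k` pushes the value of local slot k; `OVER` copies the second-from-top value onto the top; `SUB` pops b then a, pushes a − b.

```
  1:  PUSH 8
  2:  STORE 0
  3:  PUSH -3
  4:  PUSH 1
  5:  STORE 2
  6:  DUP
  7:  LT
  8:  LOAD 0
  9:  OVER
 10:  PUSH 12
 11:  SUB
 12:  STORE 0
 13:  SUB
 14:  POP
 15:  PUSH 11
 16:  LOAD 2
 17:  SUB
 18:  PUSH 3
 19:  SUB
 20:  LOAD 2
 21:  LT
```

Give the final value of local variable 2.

PUSH 8  : 8
STORE 0 : (empty)
PUSH -3 : -3
PUSH 1  : -3 1
STORE 2 : -3
DUP     : -3 -3
LT      : 0
LOAD 0  : 0 8
OVER    : 0 8 0
PUSH 12 : 0 8 0 12
SUB     : 0 8 -12
STORE 0 : 0 8
SUB     : -8
POP     : (empty)
PUSH 11 : 11
LOAD 2  : 11 1
SUB     : 10
PUSH 3  : 10 3
SUB     : 7
LOAD 2  : 7 1
LT      : 0

1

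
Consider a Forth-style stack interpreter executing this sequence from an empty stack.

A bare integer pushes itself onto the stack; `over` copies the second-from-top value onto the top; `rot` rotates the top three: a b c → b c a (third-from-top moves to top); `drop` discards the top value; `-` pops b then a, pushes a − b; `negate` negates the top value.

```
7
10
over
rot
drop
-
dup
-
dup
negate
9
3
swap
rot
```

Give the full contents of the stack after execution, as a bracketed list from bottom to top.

7      : [7]
10     : [7, 10]
over   : [7, 10, 7]
rot    : [10, 7, 7]
drop   : [10, 7]
-      : [3]
dup    : [3, 3]
-      : [0]
dup    : [0, 0]
negate : [0, 0]
9      : [0, 0, 9]
3      : [0, 0, 9, 3]
swap   : [0, 0, 3, 9]
rot    : [0, 3, 9, 0]

[0, 3, 9, 0]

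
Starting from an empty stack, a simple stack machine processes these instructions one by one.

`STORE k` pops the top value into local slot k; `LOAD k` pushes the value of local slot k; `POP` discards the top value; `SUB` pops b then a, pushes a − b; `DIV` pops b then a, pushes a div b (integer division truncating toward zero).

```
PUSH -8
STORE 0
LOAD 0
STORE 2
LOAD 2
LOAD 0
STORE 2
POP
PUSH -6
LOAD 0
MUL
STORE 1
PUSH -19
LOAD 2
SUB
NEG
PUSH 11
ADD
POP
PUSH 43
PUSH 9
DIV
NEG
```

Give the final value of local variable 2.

-8

PUSH -8   -8
STORE 0   (empty)
LOAD 0    -8
STORE 2   (empty)
LOAD 2    -8
LOAD 0    -8 -8
STORE 2   -8
POP       (empty)
PUSH -6   -6
LOAD 0    -6 -8
MUL       48
STORE 1   (empty)
PUSH -19  -19
LOAD 2    -19 -8
SUB       -11
NEG       11
PUSH 11   11 11
ADD       22
POP       (empty)
PUSH 43   43
PUSH 9    43 9
DIV       4
NEG       -4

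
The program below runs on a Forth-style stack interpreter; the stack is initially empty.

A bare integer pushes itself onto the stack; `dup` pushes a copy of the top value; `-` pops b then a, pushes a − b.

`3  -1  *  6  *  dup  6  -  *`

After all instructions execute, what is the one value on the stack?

3    [3]
-1   [3, -1]
*    [-3]
6    [-3, 6]
*    [-18]
dup  [-18, -18]
6    [-18, -18, 6]
-    [-18, -24]
*    [432]

432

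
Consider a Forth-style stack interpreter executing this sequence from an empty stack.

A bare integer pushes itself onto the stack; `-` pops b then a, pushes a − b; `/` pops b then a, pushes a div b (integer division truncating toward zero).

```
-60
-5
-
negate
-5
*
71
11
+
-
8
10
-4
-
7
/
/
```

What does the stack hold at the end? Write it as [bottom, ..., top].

[-357, 4]

-60    → [-60]
-5     → [-60, -5]
-      → [-55]
negate → [55]
-5     → [55, -5]
*      → [-275]
71     → [-275, 71]
11     → [-275, 71, 11]
+      → [-275, 82]
-      → [-357]
8      → [-357, 8]
10     → [-357, 8, 10]
-4     → [-357, 8, 10, -4]
-      → [-357, 8, 14]
7      → [-357, 8, 14, 7]
/      → [-357, 8, 2]
/      → [-357, 4]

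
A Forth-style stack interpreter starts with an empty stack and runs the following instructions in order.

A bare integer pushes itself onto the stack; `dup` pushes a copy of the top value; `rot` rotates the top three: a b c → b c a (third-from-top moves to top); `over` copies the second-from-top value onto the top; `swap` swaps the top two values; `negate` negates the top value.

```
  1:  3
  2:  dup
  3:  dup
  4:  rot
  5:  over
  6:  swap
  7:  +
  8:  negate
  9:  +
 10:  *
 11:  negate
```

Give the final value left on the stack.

9

3      : 3
dup    : 3 3
dup    : 3 3 3
rot    : 3 3 3
over   : 3 3 3 3
swap   : 3 3 3 3
+      : 3 3 6
negate : 3 3 -6
+      : 3 -3
*      : -9
negate : 9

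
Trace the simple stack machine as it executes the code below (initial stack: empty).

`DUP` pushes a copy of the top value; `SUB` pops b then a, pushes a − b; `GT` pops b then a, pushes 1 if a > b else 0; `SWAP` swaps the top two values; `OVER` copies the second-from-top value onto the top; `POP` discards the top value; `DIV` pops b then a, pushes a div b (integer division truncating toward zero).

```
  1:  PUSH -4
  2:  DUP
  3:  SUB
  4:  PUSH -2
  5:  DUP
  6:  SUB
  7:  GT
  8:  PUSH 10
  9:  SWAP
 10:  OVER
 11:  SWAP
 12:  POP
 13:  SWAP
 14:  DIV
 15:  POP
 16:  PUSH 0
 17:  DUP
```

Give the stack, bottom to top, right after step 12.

PUSH -4 -> -4
DUP     -> -4 -4
SUB     -> 0
PUSH -2 -> 0 -2
DUP     -> 0 -2 -2
SUB     -> 0 0
GT      -> 0
PUSH 10 -> 0 10
SWAP    -> 10 0
OVER    -> 10 0 10
SWAP    -> 10 10 0
POP     -> 10 10

[10, 10]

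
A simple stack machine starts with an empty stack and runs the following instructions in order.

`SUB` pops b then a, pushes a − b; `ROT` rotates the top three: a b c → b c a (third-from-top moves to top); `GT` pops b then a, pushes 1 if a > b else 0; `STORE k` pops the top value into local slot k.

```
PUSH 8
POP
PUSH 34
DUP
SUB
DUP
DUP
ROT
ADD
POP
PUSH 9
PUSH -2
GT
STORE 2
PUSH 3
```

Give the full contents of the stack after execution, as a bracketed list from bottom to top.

[0, 3]

PUSH 8   8
POP      (empty)
PUSH 34  34
DUP      34 34
SUB      0
DUP      0 0
DUP      0 0 0
ROT      0 0 0
ADD      0 0
POP      0
PUSH 9   0 9
PUSH -2  0 9 -2
GT       0 1
STORE 2  0
PUSH 3   0 3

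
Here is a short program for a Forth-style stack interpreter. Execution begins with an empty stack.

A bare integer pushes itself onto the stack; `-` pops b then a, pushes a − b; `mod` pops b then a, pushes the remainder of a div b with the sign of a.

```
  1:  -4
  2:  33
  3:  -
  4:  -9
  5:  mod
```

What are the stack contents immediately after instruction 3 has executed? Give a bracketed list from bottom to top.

-4 → [-4]
33 → [-4, 33]
-  → [-37]

[-37]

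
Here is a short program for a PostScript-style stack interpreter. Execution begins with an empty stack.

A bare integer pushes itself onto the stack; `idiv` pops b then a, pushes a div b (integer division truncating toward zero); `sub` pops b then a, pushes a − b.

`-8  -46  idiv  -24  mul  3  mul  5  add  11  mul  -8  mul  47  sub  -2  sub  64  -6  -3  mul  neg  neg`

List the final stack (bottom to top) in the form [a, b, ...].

[-485, 64, 18]

-8   -> [-8]
-46  -> [-8, -46]
idiv -> [0]
-24  -> [0, -24]
mul  -> [0]
3    -> [0, 3]
mul  -> [0]
5    -> [0, 5]
add  -> [5]
11   -> [5, 11]
mul  -> [55]
-8   -> [55, -8]
mul  -> [-440]
47   -> [-440, 47]
sub  -> [-487]
-2   -> [-487, -2]
sub  -> [-485]
64   -> [-485, 64]
-6   -> [-485, 64, -6]
-3   -> [-485, 64, -6, -3]
mul  -> [-485, 64, 18]
neg  -> [-485, 64, -18]
neg  -> [-485, 64, 18]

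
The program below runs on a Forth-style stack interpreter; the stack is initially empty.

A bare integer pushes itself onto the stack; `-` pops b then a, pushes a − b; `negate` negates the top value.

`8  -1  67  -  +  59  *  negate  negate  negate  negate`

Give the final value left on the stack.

-3540

8      : 8
-1     : 8 -1
67     : 8 -1 67
-      : 8 -68
+      : -60
59     : -60 59
*      : -3540
negate : 3540
negate : -3540
negate : 3540
negate : -3540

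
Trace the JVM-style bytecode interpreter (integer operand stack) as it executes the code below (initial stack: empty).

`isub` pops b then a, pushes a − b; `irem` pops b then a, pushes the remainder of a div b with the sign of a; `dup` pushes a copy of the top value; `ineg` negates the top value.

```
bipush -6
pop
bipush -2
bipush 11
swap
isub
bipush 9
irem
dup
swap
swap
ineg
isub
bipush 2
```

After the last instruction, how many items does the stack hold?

bipush -6 → -6
pop       → (empty)
bipush -2 → -2
bipush 11 → -2 11
swap      → 11 -2
isub      → 13
bipush 9  → 13 9
irem      → 4
dup       → 4 4
swap      → 4 4
swap      → 4 4
ineg      → 4 -4
isub      → 8
bipush 2  → 8 2

2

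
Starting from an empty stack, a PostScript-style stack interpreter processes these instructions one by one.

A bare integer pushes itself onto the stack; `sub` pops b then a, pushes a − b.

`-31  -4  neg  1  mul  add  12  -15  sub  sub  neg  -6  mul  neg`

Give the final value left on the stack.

324

-31 → -31
-4  → -31 -4
neg → -31 4
1   → -31 4 1
mul → -31 4
add → -27
12  → -27 12
-15 → -27 12 -15
sub → -27 27
sub → -54
neg → 54
-6  → 54 -6
mul → -324
neg → 324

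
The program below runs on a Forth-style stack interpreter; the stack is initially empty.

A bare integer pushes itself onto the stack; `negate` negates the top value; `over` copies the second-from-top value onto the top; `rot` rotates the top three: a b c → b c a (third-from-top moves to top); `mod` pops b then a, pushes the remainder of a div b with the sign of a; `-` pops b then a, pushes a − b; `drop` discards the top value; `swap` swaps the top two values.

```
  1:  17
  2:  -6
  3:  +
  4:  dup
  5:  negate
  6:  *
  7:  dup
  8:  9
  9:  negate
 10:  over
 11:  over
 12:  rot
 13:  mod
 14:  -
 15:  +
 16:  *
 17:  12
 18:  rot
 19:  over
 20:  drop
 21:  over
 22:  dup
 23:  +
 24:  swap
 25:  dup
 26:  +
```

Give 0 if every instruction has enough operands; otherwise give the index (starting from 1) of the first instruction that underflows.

18

17     → [17]
-6     → [17, -6]
+      → [11]
dup    → [11, 11]
negate → [11, -11]
*      → [-121]
dup    → [-121, -121]
9      → [-121, -121, 9]
negate → [-121, -121, -9]
over   → [-121, -121, -9, -121]
over   → [-121, -121, -9, -121, -9]
rot    → [-121, -121, -121, -9, -9]
mod    → [-121, -121, -121, 0]
-      → [-121, -121, -121]
+      → [-121, -242]
*      → [29282]
12     → [29282, 12]
rot  — needs 3 operands, stack has 2 → underflow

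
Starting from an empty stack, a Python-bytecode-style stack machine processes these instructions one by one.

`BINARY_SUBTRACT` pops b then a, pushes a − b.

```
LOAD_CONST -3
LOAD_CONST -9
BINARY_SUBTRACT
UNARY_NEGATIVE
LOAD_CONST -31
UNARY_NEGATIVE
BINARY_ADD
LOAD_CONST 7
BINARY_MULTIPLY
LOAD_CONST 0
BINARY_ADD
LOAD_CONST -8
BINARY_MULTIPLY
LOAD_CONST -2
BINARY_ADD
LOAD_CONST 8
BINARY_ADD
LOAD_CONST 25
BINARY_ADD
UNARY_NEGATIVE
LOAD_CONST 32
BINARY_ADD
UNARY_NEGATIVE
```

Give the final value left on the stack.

LOAD_CONST -3    [-3]
LOAD_CONST -9    [-3, -9]
BINARY_SUBTRACT  [6]
UNARY_NEGATIVE   [-6]
LOAD_CONST -31   [-6, -31]
UNARY_NEGATIVE   [-6, 31]
BINARY_ADD       [25]
LOAD_CONST 7     [25, 7]
BINARY_MULTIPLY  [175]
LOAD_CONST 0     [175, 0]
BINARY_ADD       [175]
LOAD_CONST -8    [175, -8]
BINARY_MULTIPLY  [-1400]
LOAD_CONST -2    [-1400, -2]
BINARY_ADD       [-1402]
LOAD_CONST 8     [-1402, 8]
BINARY_ADD       [-1394]
LOAD_CONST 25    [-1394, 25]
BINARY_ADD       [-1369]
UNARY_NEGATIVE   [1369]
LOAD_CONST 32    [1369, 32]
BINARY_ADD       [1401]
UNARY_NEGATIVE   [-1401]

-1401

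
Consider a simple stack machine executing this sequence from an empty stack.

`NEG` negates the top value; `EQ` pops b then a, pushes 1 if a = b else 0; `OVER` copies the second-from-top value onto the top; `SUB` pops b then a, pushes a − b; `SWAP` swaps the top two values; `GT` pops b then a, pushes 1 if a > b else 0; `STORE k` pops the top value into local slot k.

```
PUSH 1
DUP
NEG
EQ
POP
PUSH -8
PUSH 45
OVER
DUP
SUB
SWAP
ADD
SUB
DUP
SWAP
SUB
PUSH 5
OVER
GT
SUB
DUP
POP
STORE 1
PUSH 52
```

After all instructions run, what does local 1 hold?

-1

PUSH 1  -> [1]
DUP     -> [1, 1]
NEG     -> [1, -1]
EQ      -> [0]
POP     -> []
PUSH -8 -> [-8]
PUSH 45 -> [-8, 45]
OVER    -> [-8, 45, -8]
DUP     -> [-8, 45, -8, -8]
SUB     -> [-8, 45, 0]
SWAP    -> [-8, 0, 45]
ADD     -> [-8, 45]
SUB     -> [-53]
DUP     -> [-53, -53]
SWAP    -> [-53, -53]
SUB     -> [0]
PUSH 5  -> [0, 5]
OVER    -> [0, 5, 0]
GT      -> [0, 1]
SUB     -> [-1]
DUP     -> [-1, -1]
POP     -> [-1]
STORE 1 -> []
PUSH 52 -> [52]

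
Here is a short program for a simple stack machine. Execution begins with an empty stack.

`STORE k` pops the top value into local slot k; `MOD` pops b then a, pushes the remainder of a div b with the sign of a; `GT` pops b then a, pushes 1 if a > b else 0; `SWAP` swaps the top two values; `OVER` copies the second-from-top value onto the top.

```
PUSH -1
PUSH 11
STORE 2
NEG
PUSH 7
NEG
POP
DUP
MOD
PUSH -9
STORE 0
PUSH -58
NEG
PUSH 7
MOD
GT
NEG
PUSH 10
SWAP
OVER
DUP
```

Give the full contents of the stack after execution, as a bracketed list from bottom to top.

PUSH -1  -> -1
PUSH 11  -> -1 11
STORE 2  -> -1
NEG      -> 1
PUSH 7   -> 1 7
NEG      -> 1 -7
POP      -> 1
DUP      -> 1 1
MOD      -> 0
PUSH -9  -> 0 -9
STORE 0  -> 0
PUSH -58 -> 0 -58
NEG      -> 0 58
PUSH 7   -> 0 58 7
MOD      -> 0 2
GT       -> 0
NEG      -> 0
PUSH 10  -> 0 10
SWAP     -> 10 0
OVER     -> 10 0 10
DUP      -> 10 0 10 10

[10, 0, 10, 10]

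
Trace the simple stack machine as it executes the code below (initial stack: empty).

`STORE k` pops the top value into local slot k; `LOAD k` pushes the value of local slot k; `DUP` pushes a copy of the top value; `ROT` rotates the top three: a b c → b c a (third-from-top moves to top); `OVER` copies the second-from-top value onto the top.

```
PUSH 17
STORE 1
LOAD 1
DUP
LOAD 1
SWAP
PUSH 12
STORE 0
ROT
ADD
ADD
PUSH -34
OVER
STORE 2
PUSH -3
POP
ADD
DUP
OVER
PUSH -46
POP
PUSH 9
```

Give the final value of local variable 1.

PUSH 17  : [17]
STORE 1  : []
LOAD 1   : [17]
DUP      : [17, 17]
LOAD 1   : [17, 17, 17]
SWAP     : [17, 17, 17]
PUSH 12  : [17, 17, 17, 12]
STORE 0  : [17, 17, 17]
ROT      : [17, 17, 17]
ADD      : [17, 34]
ADD      : [51]
PUSH -34 : [51, -34]
OVER     : [51, -34, 51]
STORE 2  : [51, -34]
PUSH -3  : [51, -34, -3]
POP      : [51, -34]
ADD      : [17]
DUP      : [17, 17]
OVER     : [17, 17, 17]
PUSH -46 : [17, 17, 17, -46]
POP      : [17, 17, 17]
PUSH 9   : [17, 17, 17, 9]

17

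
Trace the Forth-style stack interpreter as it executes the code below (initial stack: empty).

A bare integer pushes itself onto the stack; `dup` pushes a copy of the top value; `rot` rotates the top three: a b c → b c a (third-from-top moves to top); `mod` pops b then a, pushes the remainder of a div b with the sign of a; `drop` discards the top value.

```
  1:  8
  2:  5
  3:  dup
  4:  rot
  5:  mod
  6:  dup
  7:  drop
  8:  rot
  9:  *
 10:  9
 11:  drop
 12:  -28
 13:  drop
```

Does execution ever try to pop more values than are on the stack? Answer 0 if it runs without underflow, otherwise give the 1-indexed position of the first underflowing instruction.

8

8    : 8
5    : 8 5
dup  : 8 5 5
rot  : 5 5 8
mod  : 5 5
dup  : 5 5 5
drop : 5 5
rot  — needs 3 operands, stack has 2 → underflow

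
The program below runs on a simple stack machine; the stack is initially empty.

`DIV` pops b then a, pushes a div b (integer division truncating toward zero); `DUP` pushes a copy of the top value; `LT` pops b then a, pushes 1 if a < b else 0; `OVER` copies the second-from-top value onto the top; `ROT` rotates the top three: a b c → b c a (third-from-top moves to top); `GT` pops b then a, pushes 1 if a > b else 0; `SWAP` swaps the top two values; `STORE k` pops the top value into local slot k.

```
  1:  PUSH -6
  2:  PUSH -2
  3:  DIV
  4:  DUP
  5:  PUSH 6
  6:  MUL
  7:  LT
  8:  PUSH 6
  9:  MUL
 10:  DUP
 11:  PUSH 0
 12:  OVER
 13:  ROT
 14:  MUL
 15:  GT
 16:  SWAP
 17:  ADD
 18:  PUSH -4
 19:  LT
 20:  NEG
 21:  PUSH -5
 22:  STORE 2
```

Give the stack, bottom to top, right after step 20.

[0]

PUSH -6  -6
PUSH -2  -6 -2
DIV      3
DUP      3 3
PUSH 6   3 3 6
MUL      3 18
LT       1
PUSH 6   1 6
MUL      6
DUP      6 6
PUSH 0   6 6 0
OVER     6 6 0 6
ROT      6 0 6 6
MUL      6 0 36
GT       6 0
SWAP     0 6
ADD      6
PUSH -4  6 -4
LT       0
NEG      0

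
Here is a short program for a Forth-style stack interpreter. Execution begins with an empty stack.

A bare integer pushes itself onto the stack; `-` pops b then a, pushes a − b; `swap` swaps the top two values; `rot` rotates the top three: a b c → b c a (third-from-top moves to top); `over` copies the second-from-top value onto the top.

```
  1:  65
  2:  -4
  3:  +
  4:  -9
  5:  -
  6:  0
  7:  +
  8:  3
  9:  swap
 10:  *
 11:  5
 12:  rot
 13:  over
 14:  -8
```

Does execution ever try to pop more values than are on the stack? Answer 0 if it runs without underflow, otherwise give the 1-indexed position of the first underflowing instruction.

12

65   → 65
-4   → 65 -4
+    → 61
-9   → 61 -9
-    → 70
0    → 70 0
+    → 70
3    → 70 3
swap → 3 70
*    → 210
5    → 210 5
rot  — needs 3 operands, stack has 2 → underflow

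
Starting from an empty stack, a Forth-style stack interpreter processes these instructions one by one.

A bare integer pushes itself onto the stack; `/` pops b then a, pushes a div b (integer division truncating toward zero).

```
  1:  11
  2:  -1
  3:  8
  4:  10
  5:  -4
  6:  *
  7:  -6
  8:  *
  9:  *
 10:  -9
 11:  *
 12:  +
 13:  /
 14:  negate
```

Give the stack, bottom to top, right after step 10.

11 : 11
-1 : 11 -1
8  : 11 -1 8
10 : 11 -1 8 10
-4 : 11 -1 8 10 -4
*  : 11 -1 8 -40
-6 : 11 -1 8 -40 -6
*  : 11 -1 8 240
*  : 11 -1 1920
-9 : 11 -1 1920 -9

[11, -1, 1920, -9]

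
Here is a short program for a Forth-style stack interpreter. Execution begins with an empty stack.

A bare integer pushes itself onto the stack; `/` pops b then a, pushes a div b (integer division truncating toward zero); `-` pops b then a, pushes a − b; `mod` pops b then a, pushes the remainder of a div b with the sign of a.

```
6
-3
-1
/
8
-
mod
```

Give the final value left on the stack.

6   -> 6
-3  -> 6 -3
-1  -> 6 -3 -1
/   -> 6 3
8   -> 6 3 8
-   -> 6 -5
mod -> 1

1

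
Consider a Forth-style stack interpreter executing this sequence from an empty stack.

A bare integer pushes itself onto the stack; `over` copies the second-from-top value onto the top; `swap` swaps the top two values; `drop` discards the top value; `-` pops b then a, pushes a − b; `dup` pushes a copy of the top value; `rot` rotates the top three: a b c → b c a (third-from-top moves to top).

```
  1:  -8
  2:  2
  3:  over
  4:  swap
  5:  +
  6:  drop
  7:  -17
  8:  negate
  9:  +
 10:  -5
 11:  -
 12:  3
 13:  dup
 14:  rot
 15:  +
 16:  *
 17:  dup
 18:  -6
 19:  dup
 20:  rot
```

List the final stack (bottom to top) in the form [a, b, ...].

-8     -> [-8]
2      -> [-8, 2]
over   -> [-8, 2, -8]
swap   -> [-8, -8, 2]
+      -> [-8, -6]
drop   -> [-8]
-17    -> [-8, -17]
negate -> [-8, 17]
+      -> [9]
-5     -> [9, -5]
-      -> [14]
3      -> [14, 3]
dup    -> [14, 3, 3]
rot    -> [3, 3, 14]
+      -> [3, 17]
*      -> [51]
dup    -> [51, 51]
-6     -> [51, 51, -6]
dup    -> [51, 51, -6, -6]
rot    -> [51, -6, -6, 51]

[51, -6, -6, 51]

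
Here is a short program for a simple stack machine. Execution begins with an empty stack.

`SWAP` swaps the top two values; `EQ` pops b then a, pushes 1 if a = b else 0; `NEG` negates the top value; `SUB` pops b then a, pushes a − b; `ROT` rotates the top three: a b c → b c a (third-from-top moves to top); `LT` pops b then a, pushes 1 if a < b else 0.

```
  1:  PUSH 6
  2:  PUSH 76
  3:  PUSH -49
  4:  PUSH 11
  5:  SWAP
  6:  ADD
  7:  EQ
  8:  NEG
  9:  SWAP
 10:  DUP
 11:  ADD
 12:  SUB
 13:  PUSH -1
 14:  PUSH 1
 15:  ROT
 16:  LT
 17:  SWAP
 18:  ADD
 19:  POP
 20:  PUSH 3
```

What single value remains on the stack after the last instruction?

PUSH 6    6
PUSH 76   6 76
PUSH -49  6 76 -49
PUSH 11   6 76 -49 11
SWAP      6 76 11 -49
ADD       6 76 -38
EQ        6 0
NEG       6 0
SWAP      0 6
DUP       0 6 6
ADD       0 12
SUB       -12
PUSH -1   -12 -1
PUSH 1    -12 -1 1
ROT       -1 1 -12
LT        -1 0
SWAP      0 -1
ADD       -1
POP       (empty)
PUSH 3    3

3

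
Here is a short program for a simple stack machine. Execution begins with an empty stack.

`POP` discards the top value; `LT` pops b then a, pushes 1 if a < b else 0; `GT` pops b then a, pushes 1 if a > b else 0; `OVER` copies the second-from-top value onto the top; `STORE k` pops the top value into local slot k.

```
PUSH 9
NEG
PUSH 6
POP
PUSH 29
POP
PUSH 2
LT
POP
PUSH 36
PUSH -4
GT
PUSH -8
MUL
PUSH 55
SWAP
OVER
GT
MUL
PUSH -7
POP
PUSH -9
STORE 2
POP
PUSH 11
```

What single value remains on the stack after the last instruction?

PUSH 9  -> 9
NEG     -> -9
PUSH 6  -> -9 6
POP     -> -9
PUSH 29 -> -9 29
POP     -> -9
PUSH 2  -> -9 2
LT      -> 1
POP     -> (empty)
PUSH 36 -> 36
PUSH -4 -> 36 -4
GT      -> 1
PUSH -8 -> 1 -8
MUL     -> -8
PUSH 55 -> -8 55
SWAP    -> 55 -8
OVER    -> 55 -8 55
GT      -> 55 0
MUL     -> 0
PUSH -7 -> 0 -7
POP     -> 0
PUSH -9 -> 0 -9
STORE 2 -> 0
POP     -> (empty)
PUSH 11 -> 11

11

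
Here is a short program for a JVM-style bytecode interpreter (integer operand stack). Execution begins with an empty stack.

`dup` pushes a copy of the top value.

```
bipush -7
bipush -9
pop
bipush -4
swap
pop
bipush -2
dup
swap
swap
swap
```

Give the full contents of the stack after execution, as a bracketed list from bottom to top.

[-4, -2, -2]

bipush -7 → -7
bipush -9 → -7 -9
pop       → -7
bipush -4 → -7 -4
swap      → -4 -7
pop       → -4
bipush -2 → -4 -2
dup       → -4 -2 -2
swap      → -4 -2 -2
swap      → -4 -2 -2
swap      → -4 -2 -2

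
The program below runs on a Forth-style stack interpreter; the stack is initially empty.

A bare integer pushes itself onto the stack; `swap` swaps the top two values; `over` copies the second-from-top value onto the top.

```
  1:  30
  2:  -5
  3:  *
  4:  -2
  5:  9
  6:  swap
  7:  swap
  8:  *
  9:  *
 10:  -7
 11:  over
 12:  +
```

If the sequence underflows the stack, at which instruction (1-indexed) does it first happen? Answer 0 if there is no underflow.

30    [30]
-5    [30, -5]
*     [-150]
-2    [-150, -2]
9     [-150, -2, 9]
swap  [-150, 9, -2]
swap  [-150, -2, 9]
*     [-150, -18]
*     [2700]
-7    [2700, -7]
over  [2700, -7, 2700]
+     [2700, 2693]

0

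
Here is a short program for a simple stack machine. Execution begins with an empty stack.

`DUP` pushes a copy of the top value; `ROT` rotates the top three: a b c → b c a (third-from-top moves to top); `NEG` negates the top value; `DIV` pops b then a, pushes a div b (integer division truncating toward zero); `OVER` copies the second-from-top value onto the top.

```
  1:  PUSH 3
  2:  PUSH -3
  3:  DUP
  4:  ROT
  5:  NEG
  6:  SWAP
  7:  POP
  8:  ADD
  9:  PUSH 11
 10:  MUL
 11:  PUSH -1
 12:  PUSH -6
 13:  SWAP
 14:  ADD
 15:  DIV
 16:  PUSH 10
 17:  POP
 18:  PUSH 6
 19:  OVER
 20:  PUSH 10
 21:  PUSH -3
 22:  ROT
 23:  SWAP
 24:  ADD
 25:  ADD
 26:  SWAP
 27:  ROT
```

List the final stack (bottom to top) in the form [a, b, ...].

[16, 6, 9]

PUSH 3  -> [3]
PUSH -3 -> [3, -3]
DUP     -> [3, -3, -3]
ROT     -> [-3, -3, 3]
NEG     -> [-3, -3, -3]
SWAP    -> [-3, -3, -3]
POP     -> [-3, -3]
ADD     -> [-6]
PUSH 11 -> [-6, 11]
MUL     -> [-66]
PUSH -1 -> [-66, -1]
PUSH -6 -> [-66, -1, -6]
SWAP    -> [-66, -6, -1]
ADD     -> [-66, -7]
DIV     -> [9]
PUSH 10 -> [9, 10]
POP     -> [9]
PUSH 6  -> [9, 6]
OVER    -> [9, 6, 9]
PUSH 10 -> [9, 6, 9, 10]
PUSH -3 -> [9, 6, 9, 10, -3]
ROT     -> [9, 6, 10, -3, 9]
SWAP    -> [9, 6, 10, 9, -3]
ADD     -> [9, 6, 10, 6]
ADD     -> [9, 6, 16]
SWAP    -> [9, 16, 6]
ROT     -> [16, 6, 9]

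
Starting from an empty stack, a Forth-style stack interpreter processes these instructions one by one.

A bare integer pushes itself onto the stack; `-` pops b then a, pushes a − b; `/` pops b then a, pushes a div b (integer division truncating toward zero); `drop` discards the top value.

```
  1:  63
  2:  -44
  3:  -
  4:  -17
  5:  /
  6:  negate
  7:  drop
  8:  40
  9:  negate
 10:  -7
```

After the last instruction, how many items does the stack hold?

2

63     : [63]
-44    : [63, -44]
-      : [107]
-17    : [107, -17]
/      : [-6]
negate : [6]
drop   : []
40     : [40]
negate : [-40]
-7     : [-40, -7]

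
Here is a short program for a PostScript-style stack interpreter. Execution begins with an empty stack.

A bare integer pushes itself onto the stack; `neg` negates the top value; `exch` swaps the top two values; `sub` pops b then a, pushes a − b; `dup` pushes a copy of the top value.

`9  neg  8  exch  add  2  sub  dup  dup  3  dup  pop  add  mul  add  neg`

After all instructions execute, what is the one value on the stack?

9     [9]
neg   [-9]
8     [-9, 8]
exch  [8, -9]
add   [-1]
2     [-1, 2]
sub   [-3]
dup   [-3, -3]
dup   [-3, -3, -3]
3     [-3, -3, -3, 3]
dup   [-3, -3, -3, 3, 3]
pop   [-3, -3, -3, 3]
add   [-3, -3, 0]
mul   [-3, 0]
add   [-3]
neg   [3]

3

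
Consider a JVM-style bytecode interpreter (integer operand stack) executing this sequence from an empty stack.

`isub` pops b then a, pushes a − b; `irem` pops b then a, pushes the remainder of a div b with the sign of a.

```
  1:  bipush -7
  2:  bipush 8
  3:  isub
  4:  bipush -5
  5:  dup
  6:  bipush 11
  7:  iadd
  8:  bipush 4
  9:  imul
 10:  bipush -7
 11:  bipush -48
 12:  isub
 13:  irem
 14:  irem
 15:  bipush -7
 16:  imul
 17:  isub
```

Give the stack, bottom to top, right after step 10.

[-15, -5, 24, -7]

bipush -7 : [-7]
bipush 8  : [-7, 8]
isub      : [-15]
bipush -5 : [-15, -5]
dup       : [-15, -5, -5]
bipush 11 : [-15, -5, -5, 11]
iadd      : [-15, -5, 6]
bipush 4  : [-15, -5, 6, 4]
imul      : [-15, -5, 24]
bipush -7 : [-15, -5, 24, -7]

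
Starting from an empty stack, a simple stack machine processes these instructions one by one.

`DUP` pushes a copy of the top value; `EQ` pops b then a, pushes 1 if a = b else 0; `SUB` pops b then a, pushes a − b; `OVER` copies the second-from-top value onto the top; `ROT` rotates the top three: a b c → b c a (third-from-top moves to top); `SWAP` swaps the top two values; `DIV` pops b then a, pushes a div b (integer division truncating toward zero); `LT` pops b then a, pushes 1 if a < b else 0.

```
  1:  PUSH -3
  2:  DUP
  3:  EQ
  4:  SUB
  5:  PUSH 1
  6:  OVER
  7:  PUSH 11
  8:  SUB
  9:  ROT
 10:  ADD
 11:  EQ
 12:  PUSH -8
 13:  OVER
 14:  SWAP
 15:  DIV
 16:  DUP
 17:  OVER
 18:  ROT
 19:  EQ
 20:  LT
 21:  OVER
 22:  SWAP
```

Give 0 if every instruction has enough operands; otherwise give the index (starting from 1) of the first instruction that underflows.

4

PUSH -3 → [-3]
DUP     → [-3, -3]
EQ      → [1]
SUB  — needs 2 operands, stack has 1 → underflow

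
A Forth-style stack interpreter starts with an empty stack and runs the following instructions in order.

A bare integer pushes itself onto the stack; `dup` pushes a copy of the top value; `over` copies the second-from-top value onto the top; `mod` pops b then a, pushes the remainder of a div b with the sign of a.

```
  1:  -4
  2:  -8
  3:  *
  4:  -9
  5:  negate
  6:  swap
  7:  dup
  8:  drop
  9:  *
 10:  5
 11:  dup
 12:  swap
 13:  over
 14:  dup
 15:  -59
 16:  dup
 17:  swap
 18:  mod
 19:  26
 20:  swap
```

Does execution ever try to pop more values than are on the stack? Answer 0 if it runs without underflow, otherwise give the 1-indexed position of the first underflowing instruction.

-4     → [-4]
-8     → [-4, -8]
*      → [32]
-9     → [32, -9]
negate → [32, 9]
swap   → [9, 32]
dup    → [9, 32, 32]
drop   → [9, 32]
*      → [288]
5      → [288, 5]
dup    → [288, 5, 5]
swap   → [288, 5, 5]
over   → [288, 5, 5, 5]
dup    → [288, 5, 5, 5, 5]
-59    → [288, 5, 5, 5, 5, -59]
dup    → [288, 5, 5, 5, 5, -59, -59]
swap   → [288, 5, 5, 5, 5, -59, -59]
mod    → [288, 5, 5, 5, 5, 0]
26     → [288, 5, 5, 5, 5, 0, 26]
swap   → [288, 5, 5, 5, 5, 26, 0]

0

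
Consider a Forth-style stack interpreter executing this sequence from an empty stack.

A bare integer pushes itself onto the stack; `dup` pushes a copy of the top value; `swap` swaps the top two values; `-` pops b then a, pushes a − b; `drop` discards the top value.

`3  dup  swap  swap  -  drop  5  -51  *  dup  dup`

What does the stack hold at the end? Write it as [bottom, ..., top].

[-255, -255, -255]

3    -> [3]
dup  -> [3, 3]
swap -> [3, 3]
swap -> [3, 3]
-    -> [0]
drop -> []
5    -> [5]
-51  -> [5, -51]
*    -> [-255]
dup  -> [-255, -255]
dup  -> [-255, -255, -255]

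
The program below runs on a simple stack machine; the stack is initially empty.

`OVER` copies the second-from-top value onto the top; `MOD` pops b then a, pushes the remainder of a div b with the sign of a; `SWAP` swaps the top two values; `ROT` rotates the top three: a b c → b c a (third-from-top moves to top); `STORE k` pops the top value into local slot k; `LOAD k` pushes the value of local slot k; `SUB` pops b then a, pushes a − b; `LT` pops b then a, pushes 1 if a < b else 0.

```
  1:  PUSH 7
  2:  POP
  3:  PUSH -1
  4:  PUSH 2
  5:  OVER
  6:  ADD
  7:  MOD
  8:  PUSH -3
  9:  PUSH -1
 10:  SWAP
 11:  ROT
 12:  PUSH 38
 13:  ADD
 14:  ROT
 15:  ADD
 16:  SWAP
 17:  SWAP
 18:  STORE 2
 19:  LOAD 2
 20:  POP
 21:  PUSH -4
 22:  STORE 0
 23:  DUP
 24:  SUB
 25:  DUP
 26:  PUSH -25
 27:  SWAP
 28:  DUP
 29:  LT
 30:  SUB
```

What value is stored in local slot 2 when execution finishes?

PUSH 7   -> [7]
POP      -> []
PUSH -1  -> [-1]
PUSH 2   -> [-1, 2]
OVER     -> [-1, 2, -1]
ADD      -> [-1, 1]
MOD      -> [0]
PUSH -3  -> [0, -3]
PUSH -1  -> [0, -3, -1]
SWAP     -> [0, -1, -3]
ROT      -> [-1, -3, 0]
PUSH 38  -> [-1, -3, 0, 38]
ADD      -> [-1, -3, 38]
ROT      -> [-3, 38, -1]
ADD      -> [-3, 37]
SWAP     -> [37, -3]
SWAP     -> [-3, 37]
STORE 2  -> [-3]
LOAD 2   -> [-3, 37]
POP      -> [-3]
PUSH -4  -> [-3, -4]
STORE 0  -> [-3]
DUP      -> [-3, -3]
SUB      -> [0]
DUP      -> [0, 0]
PUSH -25 -> [0, 0, -25]
SWAP     -> [0, -25, 0]
DUP      -> [0, -25, 0, 0]
LT       -> [0, -25, 0]
SUB      -> [0, -25]

37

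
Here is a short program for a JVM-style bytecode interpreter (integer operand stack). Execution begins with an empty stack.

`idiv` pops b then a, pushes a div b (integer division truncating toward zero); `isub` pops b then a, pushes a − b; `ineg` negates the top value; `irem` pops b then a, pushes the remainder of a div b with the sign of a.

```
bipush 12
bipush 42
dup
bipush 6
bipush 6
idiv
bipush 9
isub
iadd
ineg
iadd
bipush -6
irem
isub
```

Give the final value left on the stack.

10

bipush 12 : [12]
bipush 42 : [12, 42]
dup       : [12, 42, 42]
bipush 6  : [12, 42, 42, 6]
bipush 6  : [12, 42, 42, 6, 6]
idiv      : [12, 42, 42, 1]
bipush 9  : [12, 42, 42, 1, 9]
isub      : [12, 42, 42, -8]
iadd      : [12, 42, 34]
ineg      : [12, 42, -34]
iadd      : [12, 8]
bipush -6 : [12, 8, -6]
irem      : [12, 2]
isub      : [10]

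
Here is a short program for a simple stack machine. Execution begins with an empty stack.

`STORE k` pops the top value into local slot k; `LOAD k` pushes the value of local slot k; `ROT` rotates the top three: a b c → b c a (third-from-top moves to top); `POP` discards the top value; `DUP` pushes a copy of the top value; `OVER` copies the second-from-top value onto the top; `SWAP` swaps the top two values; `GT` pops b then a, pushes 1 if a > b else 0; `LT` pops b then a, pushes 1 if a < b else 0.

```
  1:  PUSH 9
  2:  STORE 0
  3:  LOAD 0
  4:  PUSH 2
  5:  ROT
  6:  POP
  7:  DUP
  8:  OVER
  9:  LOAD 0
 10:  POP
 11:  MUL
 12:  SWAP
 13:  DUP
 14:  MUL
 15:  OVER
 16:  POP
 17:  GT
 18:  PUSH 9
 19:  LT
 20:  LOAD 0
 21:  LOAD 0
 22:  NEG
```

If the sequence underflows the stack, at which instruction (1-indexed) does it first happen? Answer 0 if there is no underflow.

PUSH 9   9
STORE 0  (empty)
LOAD 0   9
PUSH 2   9 2
ROT  — needs 3 operands, stack has 2 → underflow

5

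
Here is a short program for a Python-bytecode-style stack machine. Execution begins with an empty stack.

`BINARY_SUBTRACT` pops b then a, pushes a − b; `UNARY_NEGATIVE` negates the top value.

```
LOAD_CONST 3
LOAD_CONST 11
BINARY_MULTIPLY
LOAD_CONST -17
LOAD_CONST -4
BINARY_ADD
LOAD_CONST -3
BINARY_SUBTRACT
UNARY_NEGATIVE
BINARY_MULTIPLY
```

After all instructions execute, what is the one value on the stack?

LOAD_CONST 3    -> 3
LOAD_CONST 11   -> 3 11
BINARY_MULTIPLY -> 33
LOAD_CONST -17  -> 33 -17
LOAD_CONST -4   -> 33 -17 -4
BINARY_ADD      -> 33 -21
LOAD_CONST -3   -> 33 -21 -3
BINARY_SUBTRACT -> 33 -18
UNARY_NEGATIVE  -> 33 18
BINARY_MULTIPLY -> 594

594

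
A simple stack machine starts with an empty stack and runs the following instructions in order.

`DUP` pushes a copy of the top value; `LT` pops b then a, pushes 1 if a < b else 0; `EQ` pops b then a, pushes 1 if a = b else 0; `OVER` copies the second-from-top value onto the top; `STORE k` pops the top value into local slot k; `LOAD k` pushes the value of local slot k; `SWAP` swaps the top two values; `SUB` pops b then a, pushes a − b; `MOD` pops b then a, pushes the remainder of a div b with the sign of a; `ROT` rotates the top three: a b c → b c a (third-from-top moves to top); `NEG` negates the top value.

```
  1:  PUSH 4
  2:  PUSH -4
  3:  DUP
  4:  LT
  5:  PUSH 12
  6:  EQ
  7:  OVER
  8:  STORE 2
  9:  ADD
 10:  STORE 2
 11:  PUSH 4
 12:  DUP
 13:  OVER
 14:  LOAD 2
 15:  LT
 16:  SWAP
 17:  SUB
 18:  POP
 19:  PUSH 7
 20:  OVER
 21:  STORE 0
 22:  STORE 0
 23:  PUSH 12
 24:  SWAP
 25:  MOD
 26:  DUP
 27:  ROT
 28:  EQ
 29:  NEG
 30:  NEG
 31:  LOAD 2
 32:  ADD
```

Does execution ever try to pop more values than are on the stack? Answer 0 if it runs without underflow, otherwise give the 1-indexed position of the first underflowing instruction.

27

PUSH 4  -> 4
PUSH -4 -> 4 -4
DUP     -> 4 -4 -4
LT      -> 4 0
PUSH 12 -> 4 0 12
EQ      -> 4 0
OVER    -> 4 0 4
STORE 2 -> 4 0
ADD     -> 4
STORE 2 -> (empty)
PUSH 4  -> 4
DUP     -> 4 4
OVER    -> 4 4 4
LOAD 2  -> 4 4 4 4
LT      -> 4 4 0
SWAP    -> 4 0 4
SUB     -> 4 -4
POP     -> 4
PUSH 7  -> 4 7
OVER    -> 4 7 4
STORE 0 -> 4 7
STORE 0 -> 4
PUSH 12 -> 4 12
SWAP    -> 12 4
MOD     -> 0
DUP     -> 0 0
ROT  — needs 3 operands, stack has 2 → underflow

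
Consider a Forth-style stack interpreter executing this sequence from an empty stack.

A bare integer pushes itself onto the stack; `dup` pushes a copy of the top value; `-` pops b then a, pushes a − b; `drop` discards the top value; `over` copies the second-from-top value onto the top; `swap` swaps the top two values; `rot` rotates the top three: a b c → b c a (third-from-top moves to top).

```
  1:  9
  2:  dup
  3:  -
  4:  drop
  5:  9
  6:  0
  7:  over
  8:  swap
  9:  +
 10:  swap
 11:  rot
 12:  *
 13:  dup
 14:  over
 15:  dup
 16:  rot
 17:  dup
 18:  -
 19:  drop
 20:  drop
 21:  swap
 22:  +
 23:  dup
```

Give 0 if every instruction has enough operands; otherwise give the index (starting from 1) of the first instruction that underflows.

9    : [9]
dup  : [9, 9]
-    : [0]
drop : []
9    : [9]
0    : [9, 0]
over : [9, 0, 9]
swap : [9, 9, 0]
+    : [9, 9]
swap : [9, 9]
rot  — needs 3 operands, stack has 2 → underflow

11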